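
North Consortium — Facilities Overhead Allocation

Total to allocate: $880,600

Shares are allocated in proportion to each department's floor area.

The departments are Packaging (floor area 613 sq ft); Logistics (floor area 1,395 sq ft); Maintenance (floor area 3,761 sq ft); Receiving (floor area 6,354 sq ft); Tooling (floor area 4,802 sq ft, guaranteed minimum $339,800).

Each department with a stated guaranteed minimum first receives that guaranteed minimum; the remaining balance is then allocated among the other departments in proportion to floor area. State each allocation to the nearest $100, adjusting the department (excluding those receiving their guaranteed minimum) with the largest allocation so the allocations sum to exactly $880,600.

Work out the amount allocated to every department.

Packaging: $27,300; Logistics: $62,200; Maintenance: $167,800; Receiving: $283,500; Tooling: $339,800

Minimums first: Tooling $339,800. Balance $540,800.
Balance split over remaining floor area 12,123: Packaging 27,345.57 → $27,300; Logistics 62,230.14 → $62,200; Maintenance 167,776.03 → $167,800; Receiving 283,448.26 → $283,400.
Rounding difference +$100 applied to Receiving → $283,500.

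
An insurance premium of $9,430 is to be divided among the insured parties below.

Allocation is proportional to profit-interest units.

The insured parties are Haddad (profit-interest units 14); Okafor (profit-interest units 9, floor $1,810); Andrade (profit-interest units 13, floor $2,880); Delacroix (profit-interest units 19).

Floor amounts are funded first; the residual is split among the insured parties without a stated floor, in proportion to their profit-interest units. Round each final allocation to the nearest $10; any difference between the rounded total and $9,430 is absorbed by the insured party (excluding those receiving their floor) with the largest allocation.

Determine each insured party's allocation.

Haddad: $2,010 | Okafor: $1,810 | Andrade: $2,880 | Delacroix: $2,730

Minimums first: Okafor $1,810; Andrade $2,880. Remaining pool $4,740.
Remaining pool split over remaining profit-interest units 33: Haddad 2,010.91 → $2,010; Delacroix 2,729.09 → $2,730.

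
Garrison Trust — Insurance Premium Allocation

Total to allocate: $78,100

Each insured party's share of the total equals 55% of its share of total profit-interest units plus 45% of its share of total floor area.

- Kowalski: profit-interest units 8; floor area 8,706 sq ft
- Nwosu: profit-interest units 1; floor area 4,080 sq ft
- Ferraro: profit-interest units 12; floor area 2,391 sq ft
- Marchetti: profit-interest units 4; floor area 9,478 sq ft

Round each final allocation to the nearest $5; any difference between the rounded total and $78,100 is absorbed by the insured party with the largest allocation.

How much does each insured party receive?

Profit-interest units total 25; floor area total 24,655.
Combined weights (55% profit-interest units + 45% floor area): Kowalski 0.3349; Nwosu 0.0965; Ferraro 0.3076; Marchetti 0.2610.
Proportional shares: Kowalski 26,155.75; Nwosu 7,534.12; Ferraro 24,026.70; Marchetti 20,383.42.
Rounded to nearest $5: Kowalski $26,155; Nwosu $7,535; Ferraro $24,025; Marchetti $20,385. Sum = $78,100.
No rounding difference to absorb.

Kowalski: $26,155; Nwosu: $7,535; Ferraro: $24,025; Marchetti: $20,385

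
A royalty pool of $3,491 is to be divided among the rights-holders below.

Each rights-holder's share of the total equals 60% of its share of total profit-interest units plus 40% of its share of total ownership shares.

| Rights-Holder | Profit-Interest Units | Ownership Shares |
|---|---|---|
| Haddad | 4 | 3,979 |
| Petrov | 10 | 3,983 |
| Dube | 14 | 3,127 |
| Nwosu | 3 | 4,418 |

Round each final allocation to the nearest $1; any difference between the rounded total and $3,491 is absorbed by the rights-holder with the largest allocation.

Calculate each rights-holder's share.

Totals — profit-interest units 31, ownership shares 15,507.
Combined weights (60% profit-interest units + 40% ownership shares): Haddad 0.1801; Petrov 0.2963; Dube 0.3516; Nwosu 0.1720.
Unrounded shares: Haddad 628.58; Petrov 1,034.35; Dube 1,227.53; Nwosu 600.54.
After rounding ($1): Haddad $629; Petrov $1,034; Dube $1,228; Nwosu $601. Sum = $3,492.
Difference $3,491 − $3,492 = −$1 applied to largest allocation (Dube): Dube becomes $1,227.

Haddad: $629 | Petrov: $1,034 | Dube: $1,227 | Nwosu: $601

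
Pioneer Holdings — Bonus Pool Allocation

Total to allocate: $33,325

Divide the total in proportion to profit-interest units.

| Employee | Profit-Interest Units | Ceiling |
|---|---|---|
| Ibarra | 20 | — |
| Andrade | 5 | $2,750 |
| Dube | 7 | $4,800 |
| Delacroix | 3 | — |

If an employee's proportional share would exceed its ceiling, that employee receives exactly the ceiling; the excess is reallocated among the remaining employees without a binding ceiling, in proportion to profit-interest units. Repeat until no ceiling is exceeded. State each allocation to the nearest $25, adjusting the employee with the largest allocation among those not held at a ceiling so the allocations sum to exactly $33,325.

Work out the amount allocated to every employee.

Ibarra: $22,425 | Andrade: $2,750 | Dube: $4,800 | Delacroix: $3,350

Sum of profit-interest units: 35.
Unconstrained shares: Ibarra 19,042.86; Andrade 4,760.71; Dube 6,665.00; Delacroix 2,856.43.
Held at cap: Andrade ($2,750), Dube ($4,800); residual $25,775 reallocated over remaining profit-interest units 23.
Redistributed shares: Ibarra 22,413.04 → $22,425; Delacroix 3,361.96 → $3,350.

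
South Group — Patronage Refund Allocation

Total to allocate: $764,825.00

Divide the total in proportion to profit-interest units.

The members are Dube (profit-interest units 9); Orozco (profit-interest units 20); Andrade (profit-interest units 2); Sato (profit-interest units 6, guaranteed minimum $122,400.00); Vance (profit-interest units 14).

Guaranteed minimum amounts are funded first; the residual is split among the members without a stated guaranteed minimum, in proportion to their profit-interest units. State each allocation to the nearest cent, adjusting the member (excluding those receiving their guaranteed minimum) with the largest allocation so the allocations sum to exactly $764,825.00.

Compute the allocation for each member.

Dube: $128,485.00 | Orozco: $285,522.22 | Andrade: $28,552.22 | Sato: $122,400.00 | Vance: $199,865.56

Guaranteed amounts: Sato $122,400.00. Residual $642,425.00.
Residual split over remaining profit-interest units 45: Dube 128,485.0000 → $128,485.00; Orozco 285,522.2222 → $285,522.22; Andrade 28,552.2222 → $28,552.22; Vance 199,865.5556 → $199,865.56.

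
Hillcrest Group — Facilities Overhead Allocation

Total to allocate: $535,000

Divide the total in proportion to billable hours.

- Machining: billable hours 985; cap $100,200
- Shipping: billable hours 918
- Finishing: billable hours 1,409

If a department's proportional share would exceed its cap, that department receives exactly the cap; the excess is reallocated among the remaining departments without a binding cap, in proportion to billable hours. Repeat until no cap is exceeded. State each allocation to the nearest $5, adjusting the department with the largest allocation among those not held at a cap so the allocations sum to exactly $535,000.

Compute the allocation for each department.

Billable hours total: 3,312.
Unconstrained shares: Machining 159,110.81; Shipping 148,288.04; Finishing 227,601.15.
Capped: Machining ($100,200); balance $434,800 reallocated over remaining billable hours 2,327.
Shares after redistribution: Shipping 171,528.32 → $171,530; Finishing 263,271.68 → $263,270.

Machining: $100,200 | Shipping: $171,530 | Finishing: $263,270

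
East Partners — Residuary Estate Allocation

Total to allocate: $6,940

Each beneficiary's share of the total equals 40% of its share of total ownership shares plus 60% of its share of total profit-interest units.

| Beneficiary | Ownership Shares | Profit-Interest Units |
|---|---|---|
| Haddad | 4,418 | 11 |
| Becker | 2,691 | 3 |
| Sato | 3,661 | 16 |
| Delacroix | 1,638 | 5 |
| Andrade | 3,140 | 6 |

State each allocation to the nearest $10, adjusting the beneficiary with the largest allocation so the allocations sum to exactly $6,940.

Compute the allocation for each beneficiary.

Haddad: $1,910; Becker: $790; Sato: $2,270; Delacroix: $800; Andrade: $1,170

Ownership shares total 15,548; profit-interest units total 41.
Composite weights (40% ownership shares + 60% profit-interest units): Haddad 0.2746; Becker 0.1131; Sato 0.3283; Delacroix 0.1153; Andrade 0.1686.
Pro-rata amounts: Haddad 1,905.98; Becker 785.14; Sato 2,278.62; Delacroix 800.26; Andrade 1,169.99.
At nearest $10: Haddad $1,910; Becker $790; Sato $2,280; Delacroix $800; Andrade $1,170. Sum = $6,950.
Difference $6,940 − $6,950 = −$10 applied to largest allocation (Sato): Sato becomes $2,270.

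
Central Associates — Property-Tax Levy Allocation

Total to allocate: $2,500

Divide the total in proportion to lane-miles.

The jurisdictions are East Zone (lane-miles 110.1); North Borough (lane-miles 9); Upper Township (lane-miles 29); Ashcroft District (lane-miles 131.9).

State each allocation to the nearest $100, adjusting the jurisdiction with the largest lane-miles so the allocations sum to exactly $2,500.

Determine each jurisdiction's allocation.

Lane-miles total: 280.
Raw shares: East Zone 110.1/280 × $2,500 = 983.04; North Borough 9/280 × $2,500 = 80.36; Upper Township 29/280 × $2,500 = 258.93; Ashcroft District 131.9/280 × $2,500 = 1,177.68.
At nearest $100: East Zone $1,000; North Borough $100; Upper Township $300; Ashcroft District $1,200. Sum = $2,600.
Difference $2,500 − $2,600 = −$100 applied to largest lane-miles (Ashcroft District): Ashcroft District becomes $1,100.

East Zone: $1,000 | North Borough: $100 | Upper Township: $300 | Ashcroft District: $1,100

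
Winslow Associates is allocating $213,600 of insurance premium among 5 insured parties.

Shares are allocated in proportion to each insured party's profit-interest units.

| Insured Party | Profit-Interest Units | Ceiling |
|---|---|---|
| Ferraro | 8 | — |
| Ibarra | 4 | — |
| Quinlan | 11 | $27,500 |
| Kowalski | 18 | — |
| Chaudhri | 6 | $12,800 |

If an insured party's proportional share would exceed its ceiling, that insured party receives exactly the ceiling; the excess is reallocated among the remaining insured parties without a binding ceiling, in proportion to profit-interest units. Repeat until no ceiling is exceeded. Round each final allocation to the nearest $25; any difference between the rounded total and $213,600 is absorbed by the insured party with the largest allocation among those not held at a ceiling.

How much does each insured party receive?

Ferraro: $46,225; Ibarra: $23,100; Quinlan: $27,500; Kowalski: $103,975; Chaudhri: $12,800

Sum of profit-interest units: 47.
Unconstrained shares: Ferraro 36,357.45; Ibarra 18,178.72; Quinlan 49,991.49; Kowalski 81,804.26; Chaudhri 27,268.09.
Cap binds for Quinlan ($27,500), Chaudhri ($12,800); remaining pool $173,300 reallocated over remaining profit-interest units 30.
Remaining shares: Ferraro 46,213.33 → $46,225; Ibarra 23,106.67 → $23,100; Kowalski 103,980.00 → $103,975.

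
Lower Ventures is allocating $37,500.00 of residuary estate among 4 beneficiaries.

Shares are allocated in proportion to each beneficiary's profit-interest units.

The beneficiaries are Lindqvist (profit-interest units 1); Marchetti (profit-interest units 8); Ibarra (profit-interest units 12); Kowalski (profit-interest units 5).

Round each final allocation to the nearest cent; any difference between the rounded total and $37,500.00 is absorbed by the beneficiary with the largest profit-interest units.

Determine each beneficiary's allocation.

Lindqvist: $1,442.31; Marchetti: $11,538.46; Ibarra: $17,307.69; Kowalski: $7,211.54

Profit-interest units total: 1 + 8 + 12 + 5 = 26.
Raw shares: Lindqvist 1,442.3077; Marchetti 11,538.4615; Ibarra 17,307.6923; Kowalski 7,211.5385.
Rounded to nearest cent: Lindqvist $1,442.31; Marchetti $11,538.46; Ibarra $17,307.69; Kowalski $7,211.54. Sum = $37,500.00.
No rounding difference to absorb.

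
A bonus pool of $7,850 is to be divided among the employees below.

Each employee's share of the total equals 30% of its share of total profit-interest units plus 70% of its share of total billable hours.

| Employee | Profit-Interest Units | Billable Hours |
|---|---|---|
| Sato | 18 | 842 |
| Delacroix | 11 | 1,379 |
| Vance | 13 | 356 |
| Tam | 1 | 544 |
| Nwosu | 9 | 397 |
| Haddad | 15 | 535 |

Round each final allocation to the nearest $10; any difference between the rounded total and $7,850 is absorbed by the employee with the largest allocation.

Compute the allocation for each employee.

Profit-interest units total 67; billable hours total 4,053.
Blended shares (30% profit-interest units + 70% billable hours): Sato 0.2260; Delacroix 0.2874; Vance 0.1197; Tam 0.0984; Nwosu 0.1089; Haddad 0.1596.
Proportional shares: Sato 1,774.26; Delacroix 2,256.27; Vance 939.60; Tam 772.70; Nwosu 854.59; Haddad 1,252.58.
Rounded to nearest $10: Sato $1,770; Delacroix $2,260; Vance $940; Tam $770; Nwosu $850; Haddad $1,250. Sum = $7,840.
Difference $7,850 − $7,840 = +$10 applied to largest allocation (Delacroix): Delacroix becomes $2,270.

Sato: $1,770 | Delacroix: $2,270 | Vance: $940 | Tam: $770 | Nwosu: $850 | Haddad: $1,250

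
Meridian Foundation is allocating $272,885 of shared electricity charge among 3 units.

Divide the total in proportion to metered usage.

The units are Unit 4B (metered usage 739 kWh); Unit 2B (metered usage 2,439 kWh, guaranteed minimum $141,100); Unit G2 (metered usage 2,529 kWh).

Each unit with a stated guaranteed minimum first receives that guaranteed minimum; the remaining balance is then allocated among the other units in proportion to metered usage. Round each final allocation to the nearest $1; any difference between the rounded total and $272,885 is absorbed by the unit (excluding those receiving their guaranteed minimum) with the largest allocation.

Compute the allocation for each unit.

Unit 4B: $29,801 | Unit 2B: $141,100 | Unit G2: $101,984

Minimums first: Unit 2B $141,100. Residual $131,785.
Residual split over remaining metered usage 3,268: Unit 4B 29,800.83 → $29,801; Unit G2 101,984.17 → $101,984.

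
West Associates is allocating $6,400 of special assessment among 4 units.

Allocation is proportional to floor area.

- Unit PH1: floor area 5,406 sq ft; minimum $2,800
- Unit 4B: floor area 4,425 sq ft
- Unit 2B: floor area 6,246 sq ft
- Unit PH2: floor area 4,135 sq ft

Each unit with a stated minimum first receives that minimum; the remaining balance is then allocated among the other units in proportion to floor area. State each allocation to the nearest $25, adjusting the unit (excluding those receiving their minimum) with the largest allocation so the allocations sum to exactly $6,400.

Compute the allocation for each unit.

Fund the minimums — Unit PH1 $2,800. Balance $3,600.
Balance split over remaining floor area 14,806: Unit 4B 1,075.92 → $1,075; Unit 2B 1,518.68 → $1,525; Unit PH2 1,005.40 → $1,000.

Unit PH1: $2,800 | Unit 4B: $1,075 | Unit 2B: $1,525 | Unit PH2: $1,000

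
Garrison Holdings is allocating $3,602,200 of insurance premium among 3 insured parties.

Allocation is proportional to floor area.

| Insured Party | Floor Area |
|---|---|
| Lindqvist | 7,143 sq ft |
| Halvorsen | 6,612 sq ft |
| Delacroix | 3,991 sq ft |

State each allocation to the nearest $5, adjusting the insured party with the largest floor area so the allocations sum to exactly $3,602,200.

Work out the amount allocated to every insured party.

Lindqvist: $1,449,935 | Halvorsen: $1,342,145 | Delacroix: $810,120

Floor area total: 7,143 + 6,612 + 3,991 = 17,746.
Unrounded shares: Lindqvist 1,449,933.20; Halvorsen 1,342,147.32; Delacroix 810,119.47.
After rounding ($5): Lindqvist $1,449,935; Halvorsen $1,342,145; Delacroix $810,120. Sum = $3,602,200.
No rounding difference to absorb.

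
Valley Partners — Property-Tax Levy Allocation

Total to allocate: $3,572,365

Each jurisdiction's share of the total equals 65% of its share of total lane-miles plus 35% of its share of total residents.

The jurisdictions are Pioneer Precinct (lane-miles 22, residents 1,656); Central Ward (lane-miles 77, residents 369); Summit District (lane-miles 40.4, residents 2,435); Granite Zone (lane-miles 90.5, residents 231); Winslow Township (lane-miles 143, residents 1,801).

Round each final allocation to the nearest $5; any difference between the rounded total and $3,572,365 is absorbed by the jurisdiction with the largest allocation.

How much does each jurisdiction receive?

Pioneer Precinct: $455,930 | Central Ward: $550,545 | Summit District: $720,540 | Granite Zone: $608,030 | Winslow Township: $1,237,320

Totals — lane-miles 372.9, residents 6,492.
Composite weights (65% lane-miles + 35% residents): Pioneer Precinct 0.1276; Central Ward 0.1541; Summit District 0.2017; Granite Zone 0.1702; Winslow Township 0.3464.
Pro-rata amounts: Pioneer Precinct 455,930.93; Central Ward 550,544.33; Summit District 720,538.81; Granite Zone 608,030.30; Winslow Township 1,237,320.64.
Rounded to nearest $5: Pioneer Precinct $455,930; Central Ward $550,545; Summit District $720,540; Granite Zone $608,030; Winslow Township $1,237,320. Sum = $3,572,365.
Sum already equals the total — no adjustment.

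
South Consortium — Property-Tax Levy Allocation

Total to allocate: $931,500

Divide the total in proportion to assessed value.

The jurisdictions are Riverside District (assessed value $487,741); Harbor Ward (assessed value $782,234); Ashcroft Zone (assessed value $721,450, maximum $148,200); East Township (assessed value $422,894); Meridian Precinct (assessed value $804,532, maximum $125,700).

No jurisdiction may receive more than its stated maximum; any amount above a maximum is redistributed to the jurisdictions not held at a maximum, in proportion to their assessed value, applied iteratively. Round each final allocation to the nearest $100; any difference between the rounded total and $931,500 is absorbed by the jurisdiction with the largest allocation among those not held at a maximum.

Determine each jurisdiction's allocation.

Riverside District: $189,500; Harbor Ward: $303,800; Ashcroft Zone: $148,200; East Township: $164,300; Meridian Precinct: $125,700

Sum of assessed value: 3,218,851.
Unconstrained shares: Riverside District 141,146.87; Harbor Ward 226,369.90; Ashcroft Zone 208,779.68; East Township 122,380.86; Meridian Precinct 232,822.69.
Held at cap: Ashcroft Zone ($148,200), Meridian Precinct ($125,700); residual $657,600 reallocated over remaining assessed value 1,692,869.
Shares after redistribution: Riverside District 189,464.44 → $189,500; Harbor Ward 303,861.12 → $303,900; East Township 164,274.43 → $164,300.
Rounding difference −$100 applied to Harbor Ward → $303,800.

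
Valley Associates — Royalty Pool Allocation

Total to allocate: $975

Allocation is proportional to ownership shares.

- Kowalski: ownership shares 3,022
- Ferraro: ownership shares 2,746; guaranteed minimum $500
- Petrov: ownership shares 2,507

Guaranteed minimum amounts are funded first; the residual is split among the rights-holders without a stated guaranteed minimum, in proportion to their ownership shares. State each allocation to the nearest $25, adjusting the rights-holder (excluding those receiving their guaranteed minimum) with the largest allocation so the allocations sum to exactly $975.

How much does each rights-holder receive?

Minimums first: Ferraro $500. Remaining pool $475.
Remaining pool split over remaining ownership shares 5,529: Kowalski 259.62 → $250; Petrov 215.38 → $225.

Kowalski: $250 | Ferraro: $500 | Petrov: $225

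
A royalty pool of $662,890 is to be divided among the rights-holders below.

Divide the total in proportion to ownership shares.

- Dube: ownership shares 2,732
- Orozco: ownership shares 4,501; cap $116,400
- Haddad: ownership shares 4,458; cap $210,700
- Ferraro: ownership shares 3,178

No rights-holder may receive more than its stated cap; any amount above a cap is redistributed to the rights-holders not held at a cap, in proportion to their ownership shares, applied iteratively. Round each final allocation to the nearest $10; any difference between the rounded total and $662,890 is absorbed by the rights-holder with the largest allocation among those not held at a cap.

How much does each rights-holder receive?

Combined ownership shares = 14,869.
Unconstrained shares: Dube 121,798.07; Orozco 200,663.66; Haddad 198,746.63; Ferraro 141,681.65.
Capped: Orozco ($116,400); balance $546,490 reallocated over remaining ownership shares 10,368.
Capped: Haddad ($210,700); balance $335,790 reallocated over remaining ownership shares 5,910.
Shares after redistribution: Dube 155,224.75 → $155,220; Ferraro 180,565.25 → $180,570.

Dube: $155,220 | Orozco: $116,400 | Haddad: $210,700 | Ferraro: $180,570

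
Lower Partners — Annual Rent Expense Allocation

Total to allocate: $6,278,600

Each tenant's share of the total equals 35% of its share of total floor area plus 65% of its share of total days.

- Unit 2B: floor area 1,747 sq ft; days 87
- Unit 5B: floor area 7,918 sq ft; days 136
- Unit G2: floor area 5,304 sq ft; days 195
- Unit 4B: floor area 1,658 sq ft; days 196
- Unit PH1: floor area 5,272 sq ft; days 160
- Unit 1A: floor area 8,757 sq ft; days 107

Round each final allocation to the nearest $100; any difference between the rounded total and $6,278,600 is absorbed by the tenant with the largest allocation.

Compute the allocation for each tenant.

Floor area total 30,656; days total 881.
Blended shares (35% floor area + 65% days): Unit 2B 0.0841; Unit 5B 0.1907; Unit G2 0.2044; Unit 4B 0.1635; Unit PH1 0.1782; Unit 1A 0.1789.
Raw shares: Unit 2B 528,243.40; Unit 5B 1,197,582.95; Unit G2 1,283,511.89; Unit 4B 1,026,788.49; Unit PH1 1,119,086.20; Unit 1A 1,123,387.07.
After rounding ($100): Unit 2B $528,200; Unit 5B $1,197,600; Unit G2 $1,283,500; Unit 4B $1,026,800; Unit PH1 $1,119,100; Unit 1A $1,123,400. Sum = $6,278,600.
Rounded total matches; no reconciliation needed.

Unit 2B: $528,200 · Unit 5B: $1,197,600 · Unit G2: $1,283,500 · Unit 4B: $1,026,800 · Unit PH1: $1,119,100 · Unit 1A: $1,123,400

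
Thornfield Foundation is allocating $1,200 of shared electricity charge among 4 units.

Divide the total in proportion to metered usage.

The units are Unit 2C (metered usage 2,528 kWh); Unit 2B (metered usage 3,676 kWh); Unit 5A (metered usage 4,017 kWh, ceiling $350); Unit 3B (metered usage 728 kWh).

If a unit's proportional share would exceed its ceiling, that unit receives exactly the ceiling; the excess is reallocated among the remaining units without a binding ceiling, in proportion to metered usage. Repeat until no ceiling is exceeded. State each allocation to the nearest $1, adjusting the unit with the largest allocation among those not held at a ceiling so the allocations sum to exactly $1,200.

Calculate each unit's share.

Unit 2C: $310; Unit 2B: $451; Unit 5A: $350; Unit 3B: $89

Total metered usage = 10,949.
Unconstrained shares: Unit 2C 277.07; Unit 2B 402.89; Unit 5A 440.26; Unit 3B 79.79.
Capped: Unit 5A ($350); remaining pool $850 reallocated over remaining metered usage 6,932.
Redistributed shares: Unit 2C 309.98 → $310; Unit 2B 450.75 → $451; Unit 3B 89.27 → $89.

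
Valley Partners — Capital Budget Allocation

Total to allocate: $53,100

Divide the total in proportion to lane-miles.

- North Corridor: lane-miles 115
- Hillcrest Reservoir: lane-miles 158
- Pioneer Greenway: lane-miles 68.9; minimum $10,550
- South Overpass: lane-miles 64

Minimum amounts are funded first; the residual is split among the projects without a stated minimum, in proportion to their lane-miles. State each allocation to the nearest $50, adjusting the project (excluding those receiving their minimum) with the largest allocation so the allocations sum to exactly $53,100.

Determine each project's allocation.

Fund the minimums — Pioneer Greenway $10,550. Balance $42,550.
Balance split over remaining lane-miles 337: North Corridor 14,520.03 → $14,500; Hillcrest Reservoir 19,949.26 → $19,950; South Overpass 8,080.71 → $8,100.

North Corridor: $14,500; Hillcrest Reservoir: $19,950; Pioneer Greenway: $10,550; South Overpass: $8,100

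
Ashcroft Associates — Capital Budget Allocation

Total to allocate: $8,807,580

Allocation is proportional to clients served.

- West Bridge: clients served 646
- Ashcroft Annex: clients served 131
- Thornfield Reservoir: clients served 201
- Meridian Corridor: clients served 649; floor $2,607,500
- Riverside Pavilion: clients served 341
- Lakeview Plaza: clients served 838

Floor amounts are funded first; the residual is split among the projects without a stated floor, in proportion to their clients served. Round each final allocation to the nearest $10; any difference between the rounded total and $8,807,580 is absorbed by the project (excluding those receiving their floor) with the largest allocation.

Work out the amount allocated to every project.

West Bridge: $1,856,860 | Ashcroft Annex: $376,550 | Thornfield Reservoir: $577,750 | Meridian Corridor: $2,607,500 | Riverside Pavilion: $980,170 | Lakeview Plaza: $2,408,750

Fund the minimums — Meridian Corridor $2,607,500. Residual $6,200,080.
Residual split over remaining clients served 2,157: West Bridge 1,856,862.16 → $1,856,860; Ashcroft Annex 376,546.35 → $376,550; Thornfield Reservoir 577,754.33 → $577,750; Riverside Pavilion 980,170.27 → $980,170; Lakeview Plaza 2,408,746.89 → $2,408,750.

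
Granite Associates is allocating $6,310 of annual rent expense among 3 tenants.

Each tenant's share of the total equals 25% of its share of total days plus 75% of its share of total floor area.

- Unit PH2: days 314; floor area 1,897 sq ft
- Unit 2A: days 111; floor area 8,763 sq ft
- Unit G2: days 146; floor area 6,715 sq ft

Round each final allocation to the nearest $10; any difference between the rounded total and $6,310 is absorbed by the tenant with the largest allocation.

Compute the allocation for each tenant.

Unit PH2: $1,380; Unit 2A: $2,700; Unit G2: $2,230

Totals — days 571, floor area 17,375.
Blended shares (25% days + 75% floor area): Unit PH2 0.2194; Unit 2A 0.4269; Unit G2 0.3538.
Proportional shares: Unit PH2 1,384.18; Unit 2A 2,693.47; Unit G2 2,232.35.
Rounded to nearest $10: Unit PH2 $1,380; Unit 2A $2,690; Unit G2 $2,230. Sum = $6,300.
Difference $6,310 − $6,300 = +$10 applied to largest allocation (Unit 2A): Unit 2A becomes $2,700.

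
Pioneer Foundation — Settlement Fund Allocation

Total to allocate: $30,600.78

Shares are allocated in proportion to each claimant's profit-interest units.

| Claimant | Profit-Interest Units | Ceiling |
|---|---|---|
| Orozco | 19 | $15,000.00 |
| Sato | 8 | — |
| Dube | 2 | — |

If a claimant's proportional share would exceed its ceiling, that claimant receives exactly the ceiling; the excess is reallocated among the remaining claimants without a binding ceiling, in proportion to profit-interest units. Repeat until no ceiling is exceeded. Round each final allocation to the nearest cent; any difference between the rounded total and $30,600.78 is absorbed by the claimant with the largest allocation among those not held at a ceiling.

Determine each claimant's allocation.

Combined profit-interest units = 29.
Proportional shares (ignoring caps): Orozco 20,048.7869; Sato 8,441.5945; Dube 2,110.3986.
Cap binds for Orozco ($15,000.00); residual $15,600.78 reallocated over remaining profit-interest units 10.
Remaining shares: Sato 12,480.6240 → $12,480.62; Dube 3,120.1560 → $3,120.16.

Orozco: $15,000.00 · Sato: $12,480.62 · Dube: $3,120.16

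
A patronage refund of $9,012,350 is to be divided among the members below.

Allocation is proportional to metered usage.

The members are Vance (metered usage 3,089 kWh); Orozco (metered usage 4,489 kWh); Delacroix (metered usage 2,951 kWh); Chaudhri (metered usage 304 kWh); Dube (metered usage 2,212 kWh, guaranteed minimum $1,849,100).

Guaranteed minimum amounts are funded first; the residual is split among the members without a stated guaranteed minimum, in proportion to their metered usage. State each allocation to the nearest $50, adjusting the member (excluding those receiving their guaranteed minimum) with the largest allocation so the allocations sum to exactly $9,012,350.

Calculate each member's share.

Guaranteed amounts: Dube $1,849,100. Balance $7,163,250.
Balance split over remaining metered usage 10,833: Vance 2,042,580.93 → $2,042,600; Orozco 2,968,321.73 → $2,968,300; Delacroix 1,951,329.34 → $1,951,350; Chaudhri 201,018.00 → $201,000.

Vance: $2,042,600 · Orozco: $2,968,300 · Delacroix: $1,951,350 · Chaudhri: $201,000 · Dube: $1,849,100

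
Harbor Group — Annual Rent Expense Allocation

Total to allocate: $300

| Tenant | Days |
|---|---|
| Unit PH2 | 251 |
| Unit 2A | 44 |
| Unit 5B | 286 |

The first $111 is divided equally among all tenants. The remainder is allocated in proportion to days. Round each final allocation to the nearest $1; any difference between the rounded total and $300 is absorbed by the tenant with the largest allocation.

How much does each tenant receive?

Unit PH2: $119 · Unit 2A: $51 · Unit 5B: $130

$111 shared equally gives $37 per tenant.
Remainder $189 by days (total 581): Unit PH2 81.65 → $82; Unit 2A 14.31 → $14; Unit 5B 93.04 → $93.
Totals: Unit PH2 $37 + $82 = $119; Unit 2A $37 + $14 = $51; Unit 5B $37 + $93 = $130.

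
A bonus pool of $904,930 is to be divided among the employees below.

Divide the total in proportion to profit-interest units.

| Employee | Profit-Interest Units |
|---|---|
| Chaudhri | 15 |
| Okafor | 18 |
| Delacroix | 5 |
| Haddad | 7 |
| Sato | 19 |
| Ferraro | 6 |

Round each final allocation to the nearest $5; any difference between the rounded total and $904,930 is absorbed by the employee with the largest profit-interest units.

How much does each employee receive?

Chaudhri: $193,915 · Okafor: $232,695 · Delacroix: $64,640 · Haddad: $90,495 · Sato: $245,620 · Ferraro: $77,565

Combined profit-interest units = 70.
Proportional shares: Chaudhri 15/70 × $904,930 = 193,913.57; Okafor 18/70 × $904,930 = 232,696.29; Delacroix 5/70 × $904,930 = 64,637.86; Haddad 7/70 × $904,930 = 90,493.00; Sato 19/70 × $904,930 = 245,623.86; Ferraro 6/70 × $904,930 = 77,565.43.
At nearest $5: Chaudhri $193,915; Okafor $232,695; Delacroix $64,640; Haddad $90,495; Sato $245,625; Ferraro $77,565. Sum = $904,935.
Difference $904,930 − $904,935 = −$5 applied to largest profit-interest units (Sato): Sato becomes $245,620.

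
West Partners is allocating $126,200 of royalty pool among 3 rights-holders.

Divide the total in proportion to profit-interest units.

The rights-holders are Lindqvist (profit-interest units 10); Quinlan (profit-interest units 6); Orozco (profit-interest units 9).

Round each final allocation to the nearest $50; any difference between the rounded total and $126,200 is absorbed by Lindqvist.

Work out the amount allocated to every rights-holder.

Combined profit-interest units = 25.
Proportional shares: Lindqvist 10/25 × $126,200 = 50,480.00; Quinlan 6/25 × $126,200 = 30,288.00; Orozco 9/25 × $126,200 = 45,432.00.
After rounding ($50): Lindqvist $50,500; Quinlan $30,300; Orozco $45,450. Sum = $126,250.
Difference $126,200 − $126,250 = −$50 applied to Lindqvist: Lindqvist becomes $50,450.

Lindqvist: $50,450 | Quinlan: $30,300 | Orozco: $45,450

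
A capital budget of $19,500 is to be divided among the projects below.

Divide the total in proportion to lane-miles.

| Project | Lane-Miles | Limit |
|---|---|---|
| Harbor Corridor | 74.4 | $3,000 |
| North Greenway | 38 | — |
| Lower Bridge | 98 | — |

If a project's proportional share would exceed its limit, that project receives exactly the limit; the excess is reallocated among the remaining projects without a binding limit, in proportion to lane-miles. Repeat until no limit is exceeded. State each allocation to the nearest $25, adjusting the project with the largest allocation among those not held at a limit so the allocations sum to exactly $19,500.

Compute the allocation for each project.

Total lane-miles = 210.4.
Unconstrained shares: Harbor Corridor 6,895.44; North Greenway 3,521.86; Lower Bridge 9,082.70.
Held at cap: Harbor Corridor ($3,000); residual $16,500 reallocated over remaining lane-miles 136.
Remaining shares: North Greenway 4,610.29 → $4,600; Lower Bridge 11,889.71 → $11,900.

Harbor Corridor: $3,000; North Greenway: $4,600; Lower Bridge: $11,900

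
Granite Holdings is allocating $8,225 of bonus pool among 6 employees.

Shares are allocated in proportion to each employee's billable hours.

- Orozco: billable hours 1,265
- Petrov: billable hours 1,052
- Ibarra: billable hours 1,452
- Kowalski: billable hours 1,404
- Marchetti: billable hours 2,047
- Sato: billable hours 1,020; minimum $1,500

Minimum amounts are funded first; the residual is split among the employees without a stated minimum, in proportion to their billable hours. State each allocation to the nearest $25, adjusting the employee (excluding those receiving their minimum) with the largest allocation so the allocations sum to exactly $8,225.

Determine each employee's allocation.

Minimums first: Sato $1,500. Residual $6,725.
Residual split over remaining billable hours 7,220: Orozco 1,178.27 → $1,175; Petrov 979.88 → $975; Ibarra 1,352.45 → $1,350; Kowalski 1,307.74 → $1,300; Marchetti 1,906.66 → $1,900.
Rounding difference +$25 applied to Marchetti → $1,925.

Orozco: $1,175; Petrov: $975; Ibarra: $1,350; Kowalski: $1,300; Marchetti: $1,925; Sato: $1,500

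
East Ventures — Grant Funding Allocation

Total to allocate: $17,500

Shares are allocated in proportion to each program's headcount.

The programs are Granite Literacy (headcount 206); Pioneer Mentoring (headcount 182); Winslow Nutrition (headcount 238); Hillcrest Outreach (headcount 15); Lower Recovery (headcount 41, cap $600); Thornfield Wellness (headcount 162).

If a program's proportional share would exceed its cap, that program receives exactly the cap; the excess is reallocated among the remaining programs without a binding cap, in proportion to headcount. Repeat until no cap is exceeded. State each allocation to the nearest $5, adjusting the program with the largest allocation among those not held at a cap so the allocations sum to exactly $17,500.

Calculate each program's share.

Total headcount = 844.
Unconstrained shares: Granite Literacy 4,271.33; Pioneer Mentoring 3,773.70; Winslow Nutrition 4,934.83; Hillcrest Outreach 311.02; Lower Recovery 850.12; Thornfield Wellness 3,359.00.
Cap binds for Lower Recovery ($600); balance $16,900 reallocated over remaining headcount 803.
Redistributed shares: Granite Literacy 4,335.49 → $4,335; Pioneer Mentoring 3,830.39 → $3,830; Winslow Nutrition 5,008.97 → $5,010; Hillcrest Outreach 315.69 → $315; Thornfield Wellness 3,409.46 → $3,410.

Granite Literacy: $4,335 | Pioneer Mentoring: $3,830 | Winslow Nutrition: $5,010 | Hillcrest Outreach: $315 | Lower Recovery: $600 | Thornfield Wellness: $3,410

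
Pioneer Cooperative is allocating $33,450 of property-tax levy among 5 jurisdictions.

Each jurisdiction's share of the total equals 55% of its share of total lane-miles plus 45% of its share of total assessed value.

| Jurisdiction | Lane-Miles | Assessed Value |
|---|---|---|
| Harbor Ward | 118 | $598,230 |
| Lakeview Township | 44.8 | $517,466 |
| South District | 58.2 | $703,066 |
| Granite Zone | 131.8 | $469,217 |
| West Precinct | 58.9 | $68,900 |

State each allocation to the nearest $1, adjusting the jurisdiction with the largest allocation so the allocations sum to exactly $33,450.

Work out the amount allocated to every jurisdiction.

Totals — lane-miles 411.7, assessed value 2,356,879.
Combined weights (55% lane-miles + 45% assessed value): Harbor Ward 0.2719; Lakeview Township 0.1586; South District 0.2120; Granite Zone 0.2657; West Precinct 0.0918.
Proportional shares: Harbor Ward 9,093.70; Lakeview Township 5,306.82; South District 7,090.98; Granite Zone 8,886.42; West Precinct 3,072.08.
At nearest $1: Harbor Ward $9,094; Lakeview Township $5,307; South District $7,091; Granite Zone $8,886; West Precinct $3,072. Sum = $33,450.
No rounding difference to absorb.

Harbor Ward: $9,094 | Lakeview Township: $5,307 | South District: $7,091 | Granite Zone: $8,886 | West Precinct: $3,072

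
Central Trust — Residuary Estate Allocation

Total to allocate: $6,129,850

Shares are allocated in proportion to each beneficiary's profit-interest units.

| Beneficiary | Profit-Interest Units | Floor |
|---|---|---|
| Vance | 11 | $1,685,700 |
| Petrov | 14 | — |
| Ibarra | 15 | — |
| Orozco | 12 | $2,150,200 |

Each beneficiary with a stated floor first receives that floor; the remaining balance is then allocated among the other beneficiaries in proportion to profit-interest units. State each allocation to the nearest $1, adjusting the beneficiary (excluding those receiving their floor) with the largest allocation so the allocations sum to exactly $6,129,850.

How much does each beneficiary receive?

Vance: $1,685,700 | Petrov: $1,107,424 | Ibarra: $1,186,526 | Orozco: $2,150,200

Fund the minimums — Vance $1,685,700; Orozco $2,150,200. Remaining pool $2,293,950.
Remaining pool split over remaining profit-interest units 29: Petrov 1,107,424.14 → $1,107,424; Ibarra 1,186,525.86 → $1,186,526.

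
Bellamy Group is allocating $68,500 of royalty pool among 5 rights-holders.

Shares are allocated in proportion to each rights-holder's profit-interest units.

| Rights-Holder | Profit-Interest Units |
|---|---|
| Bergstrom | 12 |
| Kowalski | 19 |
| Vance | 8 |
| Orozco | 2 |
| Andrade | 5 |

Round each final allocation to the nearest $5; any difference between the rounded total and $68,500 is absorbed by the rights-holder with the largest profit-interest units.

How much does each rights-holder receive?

Bergstrom: $17,870 | Kowalski: $28,290 | Vance: $11,915 | Orozco: $2,980 | Andrade: $7,445

Sum of profit-interest units: 46.
Raw shares: Bergstrom 12/46 × $68,500 = 17,869.57; Kowalski 19/46 × $68,500 = 28,293.48; Vance 8/46 × $68,500 = 11,913.04; Orozco 2/46 × $68,500 = 2,978.26; Andrade 5/46 × $68,500 = 7,445.65.
Rounded to nearest $5: Bergstrom $17,870; Kowalski $28,295; Vance $11,915; Orozco $2,980; Andrade $7,445. Sum = $68,505.
Difference $68,500 − $68,505 = −$5 applied to largest profit-interest units (Kowalski): Kowalski becomes $28,290.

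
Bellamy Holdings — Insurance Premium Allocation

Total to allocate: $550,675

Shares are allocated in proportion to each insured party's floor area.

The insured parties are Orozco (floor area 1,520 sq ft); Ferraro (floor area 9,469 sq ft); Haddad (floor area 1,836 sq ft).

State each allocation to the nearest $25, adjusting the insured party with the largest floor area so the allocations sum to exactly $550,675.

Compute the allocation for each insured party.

Orozco: $65,275 · Ferraro: $406,575 · Haddad: $78,825

Total floor area = 1,520 + 9,469 + 1,836 = 12,825.
Pro-rata amounts: Orozco 65,265.19; Ferraro 406,576.34; Haddad 78,833.47.
After rounding ($25): Orozco $65,275; Ferraro $406,575; Haddad $78,825. Sum = $550,675.
Rounded total matches; no reconciliation needed.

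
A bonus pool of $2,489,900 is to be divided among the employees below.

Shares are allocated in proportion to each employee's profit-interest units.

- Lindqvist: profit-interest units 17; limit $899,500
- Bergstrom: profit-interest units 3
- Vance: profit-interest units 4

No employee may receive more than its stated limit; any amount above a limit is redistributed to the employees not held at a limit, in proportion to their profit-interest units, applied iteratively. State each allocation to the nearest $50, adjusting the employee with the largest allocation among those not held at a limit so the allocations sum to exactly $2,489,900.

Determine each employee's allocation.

Lindqvist: $899,500 | Bergstrom: $681,600 | Vance: $908,800

Total profit-interest units = 24.
Pro-rata shares before constraints: Lindqvist 1,763,679.17; Bergstrom 311,237.50; Vance 414,983.33.
Cap binds for Lindqvist ($899,500); remaining pool $1,590,400 reallocated over remaining profit-interest units 7.
Remaining shares: Bergstrom 681,600.00 → $681,600; Vance 908,800.00 → $908,800.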